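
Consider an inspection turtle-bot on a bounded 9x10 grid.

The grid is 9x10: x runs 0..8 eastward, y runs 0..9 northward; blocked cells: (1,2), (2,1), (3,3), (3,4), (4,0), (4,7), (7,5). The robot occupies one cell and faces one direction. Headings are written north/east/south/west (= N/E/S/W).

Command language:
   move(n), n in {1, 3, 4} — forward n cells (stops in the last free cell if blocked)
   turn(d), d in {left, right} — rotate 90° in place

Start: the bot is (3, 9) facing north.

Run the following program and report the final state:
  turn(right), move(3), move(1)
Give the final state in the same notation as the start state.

(7, 9) facing east

t0: (3, 9) facing north
step 1 (turn(right)): (3, 9) facing east
step 2 (move(3)): (6, 9) facing east
step 3 (move(1)): (7, 9) facing east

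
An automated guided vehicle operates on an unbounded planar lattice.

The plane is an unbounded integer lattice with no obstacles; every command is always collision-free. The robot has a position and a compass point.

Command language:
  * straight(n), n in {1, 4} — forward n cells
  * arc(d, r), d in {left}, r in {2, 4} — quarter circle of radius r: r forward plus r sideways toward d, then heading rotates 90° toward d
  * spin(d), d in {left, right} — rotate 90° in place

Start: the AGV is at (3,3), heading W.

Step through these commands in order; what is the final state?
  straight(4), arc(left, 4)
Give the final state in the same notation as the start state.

start: at (3,3), heading W
1. straight(4) → at (-1,3), heading W
2. arc(left, 4) → at (-5,-1), heading S

at (-5,-1), heading S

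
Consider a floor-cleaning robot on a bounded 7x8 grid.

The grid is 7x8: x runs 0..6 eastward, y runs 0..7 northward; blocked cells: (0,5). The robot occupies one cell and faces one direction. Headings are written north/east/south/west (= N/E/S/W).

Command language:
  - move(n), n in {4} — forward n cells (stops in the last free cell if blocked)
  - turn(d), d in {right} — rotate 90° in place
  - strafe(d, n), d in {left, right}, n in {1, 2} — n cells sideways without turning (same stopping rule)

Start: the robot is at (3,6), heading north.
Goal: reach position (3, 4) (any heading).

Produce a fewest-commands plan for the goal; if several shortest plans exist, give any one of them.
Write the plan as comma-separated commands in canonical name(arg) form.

start: at (3,6), heading north
t=1 turn(right) ⇒ at (3,6), heading east
t=2 strafe(right, 2) ⇒ at (3,4), heading east
no 1-step plan works, so 2 is optimal.

turn(right), strafe(right, 2)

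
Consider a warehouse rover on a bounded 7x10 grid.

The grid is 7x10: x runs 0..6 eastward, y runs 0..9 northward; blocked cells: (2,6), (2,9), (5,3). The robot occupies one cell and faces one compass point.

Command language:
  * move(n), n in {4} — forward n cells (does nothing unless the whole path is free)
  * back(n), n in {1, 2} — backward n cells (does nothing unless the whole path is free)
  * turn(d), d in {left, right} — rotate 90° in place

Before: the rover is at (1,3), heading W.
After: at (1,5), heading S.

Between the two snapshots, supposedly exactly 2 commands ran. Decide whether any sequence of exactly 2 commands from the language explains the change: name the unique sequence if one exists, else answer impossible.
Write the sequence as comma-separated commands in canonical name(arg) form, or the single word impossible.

turn(left), back(2)

key: running back(2) before turn(left) would end elsewhere — order is forced
begin: at (1,3), heading W
t=1 turn(left) ⇒ at (1,3), heading S
t=2 back(2) ⇒ at (1,5), heading S
uniquely the one of 25 2-step routes that fits.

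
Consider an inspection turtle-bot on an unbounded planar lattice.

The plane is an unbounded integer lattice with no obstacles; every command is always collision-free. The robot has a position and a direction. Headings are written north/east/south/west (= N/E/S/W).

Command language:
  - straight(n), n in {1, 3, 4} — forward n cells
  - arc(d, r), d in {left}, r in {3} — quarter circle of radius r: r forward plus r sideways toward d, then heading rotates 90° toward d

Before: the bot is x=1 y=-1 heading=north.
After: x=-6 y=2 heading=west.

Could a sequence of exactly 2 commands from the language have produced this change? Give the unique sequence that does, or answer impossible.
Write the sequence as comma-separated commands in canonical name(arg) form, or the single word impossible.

arc(left, 3), straight(4)

key: running straight(4) before arc(left, 3) would end elsewhere — order is forced
t0: x=1 y=-1 heading=north
t=1 arc(left, 3) ⇒ x=-2 y=2 heading=west
t=2 straight(4) ⇒ x=-6 y=2 heading=west
uniquely the one of 16 2-step routes that fits.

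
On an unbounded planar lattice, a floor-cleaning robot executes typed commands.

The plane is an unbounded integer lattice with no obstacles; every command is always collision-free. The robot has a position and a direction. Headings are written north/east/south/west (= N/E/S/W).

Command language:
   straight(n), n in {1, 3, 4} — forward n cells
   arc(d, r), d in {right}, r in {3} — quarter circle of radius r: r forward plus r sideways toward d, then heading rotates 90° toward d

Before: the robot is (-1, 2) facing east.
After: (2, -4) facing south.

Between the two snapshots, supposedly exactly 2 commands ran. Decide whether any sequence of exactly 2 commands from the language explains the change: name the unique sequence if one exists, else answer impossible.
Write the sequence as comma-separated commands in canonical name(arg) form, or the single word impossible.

arc(right, 3), straight(3)

key: order matters: swapping arc(right, 3) and straight(3) lands elsewhere
t0: (-1, 2) facing east
1. arc(right, 3) → (2, -1) facing south
2. straight(3) → (2, -4) facing south
uniquely the one of 16 2-step routes that fits.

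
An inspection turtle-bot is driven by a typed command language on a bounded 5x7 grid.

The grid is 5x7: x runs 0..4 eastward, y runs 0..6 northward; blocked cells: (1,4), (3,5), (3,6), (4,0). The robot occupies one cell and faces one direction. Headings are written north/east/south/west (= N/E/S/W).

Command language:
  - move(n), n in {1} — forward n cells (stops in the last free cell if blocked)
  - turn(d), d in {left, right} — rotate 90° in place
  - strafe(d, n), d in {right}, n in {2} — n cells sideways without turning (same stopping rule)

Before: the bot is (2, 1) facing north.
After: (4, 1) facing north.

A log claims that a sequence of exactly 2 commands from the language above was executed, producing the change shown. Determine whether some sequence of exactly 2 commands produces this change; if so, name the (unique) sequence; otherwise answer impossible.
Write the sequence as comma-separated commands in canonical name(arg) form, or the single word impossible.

key: the second strafe(right, 2) runs into the grid edge before its full distance
begin: (2, 1) facing north
1. strafe(right, 2) → (4, 1) facing north
2. strafe(right, 2) → (4, 1) facing north
all 16 alternatives checked — unique.

strafe(right, 2), strafe(right, 2)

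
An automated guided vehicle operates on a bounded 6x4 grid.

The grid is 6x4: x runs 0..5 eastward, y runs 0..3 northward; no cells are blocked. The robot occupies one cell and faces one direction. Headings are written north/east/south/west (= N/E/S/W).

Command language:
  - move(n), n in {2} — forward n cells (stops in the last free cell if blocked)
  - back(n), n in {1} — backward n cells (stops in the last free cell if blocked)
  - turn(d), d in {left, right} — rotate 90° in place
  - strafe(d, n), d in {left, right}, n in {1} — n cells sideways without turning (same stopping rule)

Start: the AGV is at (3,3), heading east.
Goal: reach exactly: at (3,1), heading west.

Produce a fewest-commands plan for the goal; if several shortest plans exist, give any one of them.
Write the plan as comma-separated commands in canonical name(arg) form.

turn(right), move(2), turn(right)

t0: at (3,3), heading east
step 1 (turn(right)): at (3,3), heading south
step 2 (move(2)): at (3,1), heading south
step 3 (turn(right)): at (3,1), heading west
no 2-step plan works, so 3 is optimal.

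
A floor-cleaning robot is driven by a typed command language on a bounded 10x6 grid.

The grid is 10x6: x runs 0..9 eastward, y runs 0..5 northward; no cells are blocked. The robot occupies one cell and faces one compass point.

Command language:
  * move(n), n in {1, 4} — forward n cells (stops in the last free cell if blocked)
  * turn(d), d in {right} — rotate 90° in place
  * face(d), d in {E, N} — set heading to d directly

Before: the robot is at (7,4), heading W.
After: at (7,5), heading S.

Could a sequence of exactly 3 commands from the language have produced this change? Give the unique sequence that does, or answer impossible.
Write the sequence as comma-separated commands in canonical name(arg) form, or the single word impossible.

impossible

every 3-command combo misses the target.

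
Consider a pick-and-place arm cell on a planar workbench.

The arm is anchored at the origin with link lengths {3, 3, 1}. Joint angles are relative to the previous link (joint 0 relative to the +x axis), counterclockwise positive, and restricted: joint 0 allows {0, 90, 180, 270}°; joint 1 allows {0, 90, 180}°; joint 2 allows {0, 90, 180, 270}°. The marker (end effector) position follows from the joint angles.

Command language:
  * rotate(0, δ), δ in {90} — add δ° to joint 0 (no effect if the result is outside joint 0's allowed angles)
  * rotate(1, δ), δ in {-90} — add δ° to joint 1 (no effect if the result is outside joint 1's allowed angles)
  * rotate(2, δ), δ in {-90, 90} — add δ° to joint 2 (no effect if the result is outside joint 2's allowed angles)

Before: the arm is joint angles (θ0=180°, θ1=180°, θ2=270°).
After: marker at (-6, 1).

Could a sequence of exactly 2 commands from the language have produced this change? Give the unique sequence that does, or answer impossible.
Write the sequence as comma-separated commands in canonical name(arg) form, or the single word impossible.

rotate(1, -90), rotate(1, -90)

from: joint angles (θ0=180°, θ1=180°, θ2=270°)
[1] after rotate(1, -90): joint angles (θ0=180°, θ1=90°, θ2=270°)
[2] after rotate(1, -90): joint angles (θ0=180°, θ1=0°, θ2=270°)
all 16 alternatives checked — unique.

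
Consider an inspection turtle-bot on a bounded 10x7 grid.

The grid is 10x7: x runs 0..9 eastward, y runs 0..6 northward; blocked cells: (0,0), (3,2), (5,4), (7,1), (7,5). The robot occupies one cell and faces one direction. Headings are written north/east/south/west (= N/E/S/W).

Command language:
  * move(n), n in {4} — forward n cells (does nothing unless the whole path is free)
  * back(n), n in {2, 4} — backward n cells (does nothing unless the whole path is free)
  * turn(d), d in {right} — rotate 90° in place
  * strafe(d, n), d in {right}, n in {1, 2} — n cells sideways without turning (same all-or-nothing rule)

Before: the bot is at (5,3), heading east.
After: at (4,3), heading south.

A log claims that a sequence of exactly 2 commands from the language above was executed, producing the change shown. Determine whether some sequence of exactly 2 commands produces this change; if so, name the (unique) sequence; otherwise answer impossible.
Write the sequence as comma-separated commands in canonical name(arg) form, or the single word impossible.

turn(right), strafe(right, 1)

key: position moved to (4,3) AND the heading swung to S — translation plus rotation needed
from: at (5,3), heading east
1. turn(right) → at (5,3), heading south
2. strafe(right, 1) → at (4,3), heading south
uniquely the one of 36 2-step routes that fits.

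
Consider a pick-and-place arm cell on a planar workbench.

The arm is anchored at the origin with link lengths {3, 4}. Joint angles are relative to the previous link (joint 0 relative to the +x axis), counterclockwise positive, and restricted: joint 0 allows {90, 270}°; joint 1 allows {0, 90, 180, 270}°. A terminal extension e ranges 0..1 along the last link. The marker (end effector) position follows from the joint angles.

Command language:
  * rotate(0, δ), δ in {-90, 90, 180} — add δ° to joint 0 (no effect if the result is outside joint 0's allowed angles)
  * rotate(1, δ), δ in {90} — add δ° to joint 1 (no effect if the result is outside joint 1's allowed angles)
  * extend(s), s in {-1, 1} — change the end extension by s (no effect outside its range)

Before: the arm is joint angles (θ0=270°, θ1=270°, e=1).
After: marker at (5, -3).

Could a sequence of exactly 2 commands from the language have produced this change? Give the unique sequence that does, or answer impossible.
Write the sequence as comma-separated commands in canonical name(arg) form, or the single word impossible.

from: joint angles (θ0=270°, θ1=270°, e=1)
[1] after rotate(1, 90): joint angles (θ0=270°, θ1=0°, e=1)
[2] after rotate(1, 90): joint angles (θ0=270°, θ1=90°, e=1)
uniquely the one of 36 2-step routes that fits.

rotate(1, 90), rotate(1, 90)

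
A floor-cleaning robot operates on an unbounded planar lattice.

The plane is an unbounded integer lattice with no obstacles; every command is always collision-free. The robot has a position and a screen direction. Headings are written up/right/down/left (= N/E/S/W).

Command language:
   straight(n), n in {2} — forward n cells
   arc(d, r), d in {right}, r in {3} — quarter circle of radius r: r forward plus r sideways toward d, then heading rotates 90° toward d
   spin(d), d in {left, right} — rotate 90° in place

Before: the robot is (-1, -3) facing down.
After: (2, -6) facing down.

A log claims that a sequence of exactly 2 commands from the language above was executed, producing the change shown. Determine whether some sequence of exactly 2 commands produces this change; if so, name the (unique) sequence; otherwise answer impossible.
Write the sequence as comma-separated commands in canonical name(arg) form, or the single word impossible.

key: still facing S at the end — net rotation zero over 2 steps
begin: (-1, -3) facing down
[1] after spin(left): (-1, -3) facing right
[2] after arc(right, 3): (2, -6) facing down
uniquely the one of 16 2-step routes that fits.

spin(left), arc(right, 3)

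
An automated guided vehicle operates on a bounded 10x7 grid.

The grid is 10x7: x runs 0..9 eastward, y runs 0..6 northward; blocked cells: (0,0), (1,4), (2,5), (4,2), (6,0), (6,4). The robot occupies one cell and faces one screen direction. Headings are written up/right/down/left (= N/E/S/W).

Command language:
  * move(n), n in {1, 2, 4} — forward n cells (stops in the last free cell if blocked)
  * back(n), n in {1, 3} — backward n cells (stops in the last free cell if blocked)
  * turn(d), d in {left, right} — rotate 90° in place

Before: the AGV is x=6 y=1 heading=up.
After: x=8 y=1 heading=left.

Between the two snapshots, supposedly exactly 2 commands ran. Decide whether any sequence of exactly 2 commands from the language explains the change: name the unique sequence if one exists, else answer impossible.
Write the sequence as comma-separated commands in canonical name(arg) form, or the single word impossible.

impossible

no 2-step route produces this change.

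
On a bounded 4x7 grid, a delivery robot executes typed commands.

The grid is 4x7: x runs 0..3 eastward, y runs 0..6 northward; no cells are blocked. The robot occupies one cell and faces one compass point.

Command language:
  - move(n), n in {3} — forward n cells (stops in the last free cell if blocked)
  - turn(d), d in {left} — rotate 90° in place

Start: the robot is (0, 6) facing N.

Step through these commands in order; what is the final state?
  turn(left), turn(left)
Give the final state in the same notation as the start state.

begin: (0, 6) facing N
t=1 turn(left) ⇒ (0, 6) facing W
t=2 turn(left) ⇒ (0, 6) facing S

(0, 6) facing S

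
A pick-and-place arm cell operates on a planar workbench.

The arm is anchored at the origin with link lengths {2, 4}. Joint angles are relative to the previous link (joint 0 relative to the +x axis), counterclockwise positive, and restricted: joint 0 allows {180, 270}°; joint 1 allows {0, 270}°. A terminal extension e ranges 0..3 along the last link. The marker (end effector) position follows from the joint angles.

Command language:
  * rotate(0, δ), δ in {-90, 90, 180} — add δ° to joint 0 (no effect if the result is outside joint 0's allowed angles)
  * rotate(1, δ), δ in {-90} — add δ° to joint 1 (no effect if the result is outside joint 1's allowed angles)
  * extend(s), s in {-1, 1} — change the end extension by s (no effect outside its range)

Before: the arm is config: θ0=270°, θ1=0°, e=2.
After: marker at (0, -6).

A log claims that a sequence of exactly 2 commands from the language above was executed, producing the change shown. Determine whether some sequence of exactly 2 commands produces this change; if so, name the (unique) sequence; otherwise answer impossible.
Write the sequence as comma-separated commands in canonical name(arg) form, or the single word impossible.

extend(-1), extend(-1)

start: config: θ0=270°, θ1=0°, e=2
t=1 extend(-1) ⇒ config: θ0=270°, θ1=0°, e=1
t=2 extend(-1) ⇒ config: θ0=270°, θ1=0°, e=0
no rival 2-sequence matches.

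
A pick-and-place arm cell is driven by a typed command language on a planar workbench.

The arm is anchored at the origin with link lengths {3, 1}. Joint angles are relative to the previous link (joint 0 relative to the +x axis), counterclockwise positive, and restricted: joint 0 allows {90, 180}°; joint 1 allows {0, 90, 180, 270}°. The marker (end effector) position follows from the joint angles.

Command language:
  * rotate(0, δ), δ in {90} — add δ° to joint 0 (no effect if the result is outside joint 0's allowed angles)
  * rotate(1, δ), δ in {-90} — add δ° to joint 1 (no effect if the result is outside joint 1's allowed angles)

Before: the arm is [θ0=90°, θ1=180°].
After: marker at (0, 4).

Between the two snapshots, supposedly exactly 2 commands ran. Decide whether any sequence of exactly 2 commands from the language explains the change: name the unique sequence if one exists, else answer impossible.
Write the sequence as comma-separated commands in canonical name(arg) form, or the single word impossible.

t0: [θ0=90°, θ1=180°]
[1] after rotate(1, -90): [θ0=90°, θ1=90°]
[2] after rotate(1, -90): [θ0=90°, θ1=0°]
no other 2-command option fits: unique.

rotate(1, -90), rotate(1, -90)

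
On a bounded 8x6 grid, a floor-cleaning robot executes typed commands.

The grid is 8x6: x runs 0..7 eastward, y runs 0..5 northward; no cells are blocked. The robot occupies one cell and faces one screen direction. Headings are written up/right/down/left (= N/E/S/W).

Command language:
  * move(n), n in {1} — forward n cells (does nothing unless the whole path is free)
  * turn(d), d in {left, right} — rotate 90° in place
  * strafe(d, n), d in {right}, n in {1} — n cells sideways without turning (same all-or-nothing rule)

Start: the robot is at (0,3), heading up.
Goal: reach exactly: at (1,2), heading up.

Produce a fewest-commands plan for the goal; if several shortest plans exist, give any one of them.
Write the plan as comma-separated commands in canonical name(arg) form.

from: at (0,3), heading up
step 1 (strafe(right, 1)): at (1,3), heading up
step 2 (turn(right)): at (1,3), heading right
step 3 (strafe(right, 1)): at (1,2), heading right
step 4 (turn(left)): at (1,2), heading up
shorter routes all fall short; 4 is best.

strafe(right, 1), turn(right), strafe(right, 1), turn(left)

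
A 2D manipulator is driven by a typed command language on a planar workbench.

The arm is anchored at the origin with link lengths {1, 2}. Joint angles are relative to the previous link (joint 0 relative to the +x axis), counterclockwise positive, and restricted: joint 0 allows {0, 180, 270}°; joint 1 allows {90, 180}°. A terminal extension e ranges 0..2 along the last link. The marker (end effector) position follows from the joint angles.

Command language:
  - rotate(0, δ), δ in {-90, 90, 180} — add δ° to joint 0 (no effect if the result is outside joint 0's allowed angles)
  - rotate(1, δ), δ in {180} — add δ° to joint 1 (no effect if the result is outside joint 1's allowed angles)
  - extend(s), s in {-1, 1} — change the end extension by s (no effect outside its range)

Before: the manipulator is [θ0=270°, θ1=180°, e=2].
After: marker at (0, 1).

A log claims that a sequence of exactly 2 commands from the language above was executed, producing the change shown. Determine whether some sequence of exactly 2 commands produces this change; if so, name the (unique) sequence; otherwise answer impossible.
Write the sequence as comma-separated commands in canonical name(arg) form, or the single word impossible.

extend(-1), extend(-1)

from: [θ0=270°, θ1=180°, e=2]
step 1 (extend(-1)): [θ0=270°, θ1=180°, e=1]
step 2 (extend(-1)): [θ0=270°, θ1=180°, e=0]
no rival 2-sequence matches.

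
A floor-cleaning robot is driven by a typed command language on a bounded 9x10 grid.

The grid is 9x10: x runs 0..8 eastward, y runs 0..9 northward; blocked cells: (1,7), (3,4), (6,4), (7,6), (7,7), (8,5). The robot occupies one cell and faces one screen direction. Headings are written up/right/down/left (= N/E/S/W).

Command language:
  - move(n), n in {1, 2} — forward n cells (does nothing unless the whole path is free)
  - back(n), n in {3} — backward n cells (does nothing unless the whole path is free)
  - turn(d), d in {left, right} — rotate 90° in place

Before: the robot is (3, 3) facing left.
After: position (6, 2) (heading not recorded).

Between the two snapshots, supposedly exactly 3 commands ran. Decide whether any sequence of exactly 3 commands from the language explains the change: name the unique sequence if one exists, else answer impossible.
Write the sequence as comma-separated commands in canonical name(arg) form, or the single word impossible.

key: order matters: swapping back(3) and move(1) lands elsewhere
start: (3, 3) facing left
1. back(3) → (6, 3) facing left
2. turn(left) → (6, 3) facing down
3. move(1) → (6, 2) facing down
no rival 3-sequence matches.

back(3), turn(left), move(1)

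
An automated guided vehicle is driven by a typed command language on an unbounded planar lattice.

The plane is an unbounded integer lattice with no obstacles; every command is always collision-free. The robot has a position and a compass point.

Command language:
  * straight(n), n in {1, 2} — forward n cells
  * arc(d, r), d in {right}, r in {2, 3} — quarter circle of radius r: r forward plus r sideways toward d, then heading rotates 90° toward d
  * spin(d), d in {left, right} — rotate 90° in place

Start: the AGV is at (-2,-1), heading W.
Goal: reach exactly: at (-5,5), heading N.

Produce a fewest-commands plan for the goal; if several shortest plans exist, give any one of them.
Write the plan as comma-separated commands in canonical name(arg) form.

begin: at (-2,-1), heading W
[1] after arc(right, 3): at (-5,2), heading N
[2] after straight(2): at (-5,4), heading N
[3] after straight(1): at (-5,5), heading N
shorter routes all fall short; 3 is best.

arc(right, 3), straight(2), straight(1)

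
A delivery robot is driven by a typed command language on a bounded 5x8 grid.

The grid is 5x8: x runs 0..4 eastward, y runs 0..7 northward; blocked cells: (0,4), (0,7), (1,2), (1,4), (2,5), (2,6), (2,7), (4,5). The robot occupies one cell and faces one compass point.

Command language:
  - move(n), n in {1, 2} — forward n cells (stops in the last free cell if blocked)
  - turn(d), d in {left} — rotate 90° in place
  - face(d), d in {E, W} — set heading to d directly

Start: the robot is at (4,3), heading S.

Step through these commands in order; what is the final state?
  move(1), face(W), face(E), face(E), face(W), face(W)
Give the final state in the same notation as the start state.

from: at (4,3), heading S
1. move(1) → at (4,2), heading S
2. face(W) → at (4,2), heading W
3. face(E) → at (4,2), heading E
4. face(E) → at (4,2), heading E
5. face(W) → at (4,2), heading W
6. face(W) → at (4,2), heading W

at (4,2), heading W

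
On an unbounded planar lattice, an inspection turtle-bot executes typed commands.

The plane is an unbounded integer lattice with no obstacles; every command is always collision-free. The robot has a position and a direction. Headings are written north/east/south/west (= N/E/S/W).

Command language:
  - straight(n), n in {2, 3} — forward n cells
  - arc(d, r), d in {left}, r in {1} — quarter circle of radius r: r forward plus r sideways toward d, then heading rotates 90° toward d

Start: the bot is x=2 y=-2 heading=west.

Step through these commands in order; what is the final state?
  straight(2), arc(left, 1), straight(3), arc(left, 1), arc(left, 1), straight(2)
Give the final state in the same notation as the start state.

t0: x=2 y=-2 heading=west
step 1 (straight(2)): x=0 y=-2 heading=west
step 2 (arc(left, 1)): x=-1 y=-3 heading=south
step 3 (straight(3)): x=-1 y=-6 heading=south
step 4 (arc(left, 1)): x=0 y=-7 heading=east
step 5 (arc(left, 1)): x=1 y=-6 heading=north
step 6 (straight(2)): x=1 y=-4 heading=north

x=1 y=-4 heading=north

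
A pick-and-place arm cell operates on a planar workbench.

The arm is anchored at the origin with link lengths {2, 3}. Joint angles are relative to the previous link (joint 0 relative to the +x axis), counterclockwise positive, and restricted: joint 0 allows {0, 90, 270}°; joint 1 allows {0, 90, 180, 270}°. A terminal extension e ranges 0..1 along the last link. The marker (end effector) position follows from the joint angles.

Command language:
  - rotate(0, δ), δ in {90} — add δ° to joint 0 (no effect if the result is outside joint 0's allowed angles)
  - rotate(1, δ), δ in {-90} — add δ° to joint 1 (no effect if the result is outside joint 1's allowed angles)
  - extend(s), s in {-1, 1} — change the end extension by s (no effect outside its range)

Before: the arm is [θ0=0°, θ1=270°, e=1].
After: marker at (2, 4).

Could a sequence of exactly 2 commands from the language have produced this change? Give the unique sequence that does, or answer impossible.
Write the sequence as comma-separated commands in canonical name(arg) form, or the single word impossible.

rotate(1, -90), rotate(1, -90)

initial: [θ0=0°, θ1=270°, e=1]
step 1 (rotate(1, -90)): [θ0=0°, θ1=180°, e=1]
step 2 (rotate(1, -90)): [θ0=0°, θ1=90°, e=1]
uniquely the one of 16 2-step routes that fits.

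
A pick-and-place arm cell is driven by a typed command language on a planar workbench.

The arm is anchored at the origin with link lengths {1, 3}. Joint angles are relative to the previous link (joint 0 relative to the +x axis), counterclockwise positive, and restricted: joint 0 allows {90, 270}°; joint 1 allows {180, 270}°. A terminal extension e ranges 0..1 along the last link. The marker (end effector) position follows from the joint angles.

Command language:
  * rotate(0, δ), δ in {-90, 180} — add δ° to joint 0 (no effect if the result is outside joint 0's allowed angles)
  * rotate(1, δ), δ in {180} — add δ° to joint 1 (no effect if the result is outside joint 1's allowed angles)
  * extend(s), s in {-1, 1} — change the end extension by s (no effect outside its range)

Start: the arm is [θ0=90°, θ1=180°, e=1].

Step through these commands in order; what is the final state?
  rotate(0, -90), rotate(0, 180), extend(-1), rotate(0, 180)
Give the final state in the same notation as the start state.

from: [θ0=90°, θ1=180°, e=1]
t=1 rotate(0, -90) ⇒ [θ0=90°, θ1=180°, e=1]
t=2 rotate(0, 180) ⇒ [θ0=270°, θ1=180°, e=1]
t=3 extend(-1) ⇒ [θ0=270°, θ1=180°, e=0]
t=4 rotate(0, 180) ⇒ [θ0=90°, θ1=180°, e=0]

[θ0=90°, θ1=180°, e=0]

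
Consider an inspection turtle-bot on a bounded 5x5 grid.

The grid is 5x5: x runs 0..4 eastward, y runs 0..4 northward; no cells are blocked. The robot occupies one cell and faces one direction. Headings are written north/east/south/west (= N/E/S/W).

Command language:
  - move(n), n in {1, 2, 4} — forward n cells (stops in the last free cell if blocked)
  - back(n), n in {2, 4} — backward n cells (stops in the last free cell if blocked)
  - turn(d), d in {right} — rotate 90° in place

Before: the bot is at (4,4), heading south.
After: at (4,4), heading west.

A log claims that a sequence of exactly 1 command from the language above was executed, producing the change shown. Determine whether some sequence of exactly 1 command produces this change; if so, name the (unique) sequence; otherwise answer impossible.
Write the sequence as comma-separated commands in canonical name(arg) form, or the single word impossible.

turn(right)

key: (4,4) unchanged — the single command moves nothing
t0: at (4,4), heading south
step 1 (turn(right)): at (4,4), heading west
all 6 alternatives checked — unique.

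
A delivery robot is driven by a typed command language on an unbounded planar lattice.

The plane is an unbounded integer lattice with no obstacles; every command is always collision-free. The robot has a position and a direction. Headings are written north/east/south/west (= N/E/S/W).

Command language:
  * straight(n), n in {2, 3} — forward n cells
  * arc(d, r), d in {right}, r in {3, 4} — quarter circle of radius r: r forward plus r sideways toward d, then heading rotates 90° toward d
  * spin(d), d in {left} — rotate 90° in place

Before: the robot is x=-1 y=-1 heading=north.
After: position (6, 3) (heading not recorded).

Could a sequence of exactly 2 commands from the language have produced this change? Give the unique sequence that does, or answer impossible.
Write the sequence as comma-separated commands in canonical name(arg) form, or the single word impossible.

key: order matters: swapping arc(right, 4) and straight(3) lands elsewhere
t0: x=-1 y=-1 heading=north
1. arc(right, 4) → x=3 y=3 heading=east
2. straight(3) → x=6 y=3 heading=east
no other 2-command option fits: unique.

arc(right, 4), straight(3)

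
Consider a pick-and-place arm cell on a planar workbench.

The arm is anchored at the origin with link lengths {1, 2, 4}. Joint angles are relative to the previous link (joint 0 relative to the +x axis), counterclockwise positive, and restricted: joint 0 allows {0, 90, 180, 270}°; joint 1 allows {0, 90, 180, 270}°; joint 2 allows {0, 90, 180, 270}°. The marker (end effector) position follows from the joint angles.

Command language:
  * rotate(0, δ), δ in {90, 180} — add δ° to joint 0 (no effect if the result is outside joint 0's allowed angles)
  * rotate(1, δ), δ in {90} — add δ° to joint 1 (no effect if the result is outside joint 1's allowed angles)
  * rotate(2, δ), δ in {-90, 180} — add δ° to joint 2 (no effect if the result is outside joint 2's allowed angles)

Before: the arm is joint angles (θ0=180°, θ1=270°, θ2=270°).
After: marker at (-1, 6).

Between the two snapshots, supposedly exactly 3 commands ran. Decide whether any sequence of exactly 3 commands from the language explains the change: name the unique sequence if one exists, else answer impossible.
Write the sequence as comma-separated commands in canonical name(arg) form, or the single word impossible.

from: joint angles (θ0=180°, θ1=270°, θ2=270°)
[1] after rotate(2, -90): joint angles (θ0=180°, θ1=270°, θ2=180°)
[2] after rotate(2, -90): joint angles (θ0=180°, θ1=270°, θ2=90°)
[3] after rotate(2, -90): joint angles (θ0=180°, θ1=270°, θ2=0°)
all 125 alternatives checked — unique.

rotate(2, -90), rotate(2, -90), rotate(2, -90)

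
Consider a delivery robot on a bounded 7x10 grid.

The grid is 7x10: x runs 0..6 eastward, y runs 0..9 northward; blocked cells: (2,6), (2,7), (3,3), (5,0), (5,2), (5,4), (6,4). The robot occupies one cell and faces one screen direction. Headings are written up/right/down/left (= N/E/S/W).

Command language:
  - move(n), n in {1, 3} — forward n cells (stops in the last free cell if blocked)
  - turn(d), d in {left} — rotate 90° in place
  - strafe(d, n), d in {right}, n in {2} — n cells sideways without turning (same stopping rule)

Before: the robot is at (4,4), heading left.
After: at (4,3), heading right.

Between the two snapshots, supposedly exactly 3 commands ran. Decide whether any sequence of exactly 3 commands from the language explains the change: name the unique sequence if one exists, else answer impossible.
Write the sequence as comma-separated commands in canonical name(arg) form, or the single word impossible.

key: position moved to (4,3) AND the heading swung to E — translation plus rotation needed
t0: at (4,4), heading left
1. turn(left) → at (4,4), heading down
2. move(1) → at (4,3), heading down
3. turn(left) → at (4,3), heading right
no rival 3-sequence matches.

turn(left), move(1), turn(left)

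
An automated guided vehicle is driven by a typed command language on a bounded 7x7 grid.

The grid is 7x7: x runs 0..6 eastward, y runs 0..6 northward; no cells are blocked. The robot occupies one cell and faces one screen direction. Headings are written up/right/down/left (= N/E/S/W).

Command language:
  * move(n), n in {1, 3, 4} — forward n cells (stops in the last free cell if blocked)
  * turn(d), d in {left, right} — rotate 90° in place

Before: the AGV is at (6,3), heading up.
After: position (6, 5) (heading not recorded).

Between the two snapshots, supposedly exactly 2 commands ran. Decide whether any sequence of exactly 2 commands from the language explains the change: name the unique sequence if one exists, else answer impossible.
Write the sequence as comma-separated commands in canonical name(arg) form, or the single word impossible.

move(1), move(1)

initial: at (6,3), heading up
t=1 move(1) ⇒ at (6,4), heading up
t=2 move(1) ⇒ at (6,5), heading up
no rival 2-sequence matches.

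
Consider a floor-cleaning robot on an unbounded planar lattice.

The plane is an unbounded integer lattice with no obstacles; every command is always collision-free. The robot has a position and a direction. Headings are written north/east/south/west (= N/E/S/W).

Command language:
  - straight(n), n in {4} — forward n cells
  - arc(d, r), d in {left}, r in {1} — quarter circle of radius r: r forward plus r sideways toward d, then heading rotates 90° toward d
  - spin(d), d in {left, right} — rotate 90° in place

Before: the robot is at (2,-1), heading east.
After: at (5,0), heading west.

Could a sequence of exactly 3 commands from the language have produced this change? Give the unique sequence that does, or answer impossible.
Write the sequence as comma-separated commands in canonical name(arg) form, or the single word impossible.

straight(4), spin(left), arc(left, 1)

key: position moved to (5,0) AND the heading swung to W — translation plus rotation needed
start: at (2,-1), heading east
t=1 straight(4) ⇒ at (6,-1), heading east
t=2 spin(left) ⇒ at (6,-1), heading north
t=3 arc(left, 1) ⇒ at (5,0), heading west
no other 3-command option fits: unique.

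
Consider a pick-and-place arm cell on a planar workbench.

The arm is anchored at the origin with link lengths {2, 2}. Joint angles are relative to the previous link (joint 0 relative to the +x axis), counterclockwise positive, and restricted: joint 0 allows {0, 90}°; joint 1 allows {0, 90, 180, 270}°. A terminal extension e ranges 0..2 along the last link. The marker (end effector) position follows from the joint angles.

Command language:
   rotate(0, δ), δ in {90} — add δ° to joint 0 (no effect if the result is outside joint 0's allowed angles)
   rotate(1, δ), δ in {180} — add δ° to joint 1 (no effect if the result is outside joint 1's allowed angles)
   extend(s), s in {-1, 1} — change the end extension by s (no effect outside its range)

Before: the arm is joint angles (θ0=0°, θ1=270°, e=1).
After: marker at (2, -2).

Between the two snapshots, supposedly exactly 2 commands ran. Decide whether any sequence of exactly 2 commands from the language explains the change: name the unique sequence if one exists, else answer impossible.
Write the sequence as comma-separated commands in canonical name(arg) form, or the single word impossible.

start: joint angles (θ0=0°, θ1=270°, e=1)
1. extend(-1) → joint angles (θ0=0°, θ1=270°, e=0)
2. extend(-1) → joint angles (θ0=0°, θ1=270°, e=0)
all 16 alternatives checked — unique.

extend(-1), extend(-1)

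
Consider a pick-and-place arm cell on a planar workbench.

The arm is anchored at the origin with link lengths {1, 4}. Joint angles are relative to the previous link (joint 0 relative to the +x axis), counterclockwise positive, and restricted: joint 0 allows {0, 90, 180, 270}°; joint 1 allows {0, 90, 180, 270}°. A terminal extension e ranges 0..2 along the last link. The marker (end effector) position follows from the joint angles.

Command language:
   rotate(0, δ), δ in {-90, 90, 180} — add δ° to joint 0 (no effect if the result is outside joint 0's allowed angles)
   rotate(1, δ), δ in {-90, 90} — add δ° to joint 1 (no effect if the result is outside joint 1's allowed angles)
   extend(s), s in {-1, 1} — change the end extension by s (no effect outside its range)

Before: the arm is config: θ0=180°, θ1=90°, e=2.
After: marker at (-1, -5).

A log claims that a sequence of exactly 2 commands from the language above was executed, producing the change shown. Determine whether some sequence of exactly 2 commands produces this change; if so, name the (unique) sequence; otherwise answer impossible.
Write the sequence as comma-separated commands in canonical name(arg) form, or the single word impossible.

extend(1), extend(-1)

key: running extend(-1) before extend(1) would end elsewhere — order is forced
initial: config: θ0=180°, θ1=90°, e=2
[1] after extend(1): config: θ0=180°, θ1=90°, e=2
[2] after extend(-1): config: θ0=180°, θ1=90°, e=1
no other 2-command option fits: unique.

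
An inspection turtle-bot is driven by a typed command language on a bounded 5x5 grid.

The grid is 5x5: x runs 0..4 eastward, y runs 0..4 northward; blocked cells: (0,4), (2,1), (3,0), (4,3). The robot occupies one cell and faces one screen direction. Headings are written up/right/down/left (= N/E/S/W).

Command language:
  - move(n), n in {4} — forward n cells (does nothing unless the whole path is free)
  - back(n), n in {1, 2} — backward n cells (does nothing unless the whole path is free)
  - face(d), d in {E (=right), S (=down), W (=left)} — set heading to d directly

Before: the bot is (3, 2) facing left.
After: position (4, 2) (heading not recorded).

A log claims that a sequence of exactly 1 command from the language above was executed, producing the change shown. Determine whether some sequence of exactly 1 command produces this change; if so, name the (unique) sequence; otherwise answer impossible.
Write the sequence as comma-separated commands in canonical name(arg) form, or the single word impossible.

back(1)

start: (3, 2) facing left
[1] after back(1): (4, 2) facing left
uniquely the one of 6 1-step routes that fits.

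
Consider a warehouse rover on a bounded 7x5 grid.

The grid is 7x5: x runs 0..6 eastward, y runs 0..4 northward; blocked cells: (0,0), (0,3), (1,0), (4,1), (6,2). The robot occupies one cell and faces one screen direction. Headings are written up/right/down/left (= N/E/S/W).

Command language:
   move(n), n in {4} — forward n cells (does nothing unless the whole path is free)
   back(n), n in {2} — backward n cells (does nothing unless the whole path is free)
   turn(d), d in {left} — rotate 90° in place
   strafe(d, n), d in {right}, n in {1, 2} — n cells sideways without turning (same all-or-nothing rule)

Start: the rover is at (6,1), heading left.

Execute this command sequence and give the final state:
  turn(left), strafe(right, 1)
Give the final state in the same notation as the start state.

at (5,1), heading down

begin: at (6,1), heading left
step 1 (turn(left)): at (6,1), heading down
step 2 (strafe(right, 1)): at (5,1), heading down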